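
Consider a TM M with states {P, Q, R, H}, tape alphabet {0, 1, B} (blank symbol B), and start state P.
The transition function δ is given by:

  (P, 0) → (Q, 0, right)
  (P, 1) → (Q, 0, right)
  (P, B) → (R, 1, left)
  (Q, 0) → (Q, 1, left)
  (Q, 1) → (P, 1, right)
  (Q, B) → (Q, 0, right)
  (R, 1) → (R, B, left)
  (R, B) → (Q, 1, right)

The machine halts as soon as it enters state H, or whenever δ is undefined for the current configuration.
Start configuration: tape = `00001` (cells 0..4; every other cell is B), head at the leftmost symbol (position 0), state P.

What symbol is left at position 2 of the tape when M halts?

1

P | B[0]0001B   read 0 → write 0, move right, go to Q
Q | B0[0]001B   read 0 → write 1, move left, go to Q
Q | B[0]1001B   read 0 → write 1, move left, go to Q
Q | [B]11001B   read B → write 0, move right, go to Q
Q | 0[1]1001B   read 1 → write 1, move right, go to P
P | 01[1]001B   read 1 → write 0, move right, go to Q
Q | 010[0]01B   read 0 → write 1, move left, go to Q
Q | 01[0]101B   read 0 → write 1, move left, go to Q
Q | 0[1]1101B   read 1 → write 1, move right, go to P
P | 01[1]101B   read 1 → write 0, move right, go to Q
Q | 010[1]01B   read 1 → write 1, move right, go to P
P | 0101[0]1B   read 0 → write 0, move right, go to Q
Q | 01010[1]B   read 1 → write 1, move right, go to P
P | 010101[B]   read B → write 1, move left, go to R
R | 01010[1]1   read 1 → write B, move left, go to R
R | 0101[0]B1
Cell 2 holds 1 when M halts.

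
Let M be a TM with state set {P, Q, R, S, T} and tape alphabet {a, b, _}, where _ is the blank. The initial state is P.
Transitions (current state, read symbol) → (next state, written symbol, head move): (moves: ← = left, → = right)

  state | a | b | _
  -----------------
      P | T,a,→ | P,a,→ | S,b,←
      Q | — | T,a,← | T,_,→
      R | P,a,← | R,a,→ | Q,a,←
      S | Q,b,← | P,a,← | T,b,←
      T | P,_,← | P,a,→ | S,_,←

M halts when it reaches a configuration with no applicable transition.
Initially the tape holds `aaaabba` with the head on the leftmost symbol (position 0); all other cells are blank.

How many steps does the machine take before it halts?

17

state=P head=0 tape=_[a]aaabba   (P,a)→(T,a,→)
state=T head=1 tape=_a[a]aabba   (T,a)→(P,_,←)
state=P head=0 tape=_[a]_aabba   (P,a)→(T,a,→)
state=T head=1 tape=_a[_]aabba   (T,_)→(S,_,←)
state=S head=0 tape=_[a]_aabba   (S,a)→(Q,b,←)
state=Q head=-1 tape=[_]b_aabba   (Q,_)→(T,_,→)
state=T head=0 tape=_[b]_aabba   (T,b)→(P,a,→)
state=P head=1 tape=_a[_]aabba   (P,_)→(S,b,←)
state=S head=0 tape=_[a]baabba   (S,a)→(Q,b,←)
state=Q head=-1 tape=[_]bbaabba   (Q,_)→(T,_,→)
state=T head=0 tape=_[b]baabba   (T,b)→(P,a,→)
state=P head=1 tape=_a[b]aabba   (P,b)→(P,a,→)
state=P head=2 tape=_aa[a]abba   (P,a)→(T,a,→)
state=T head=3 tape=_aaa[a]bba   (T,a)→(P,_,←)
state=P head=2 tape=_aa[a]_bba   (P,a)→(T,a,→)
state=T head=3 tape=_aaa[_]bba   (T,_)→(S,_,←)
state=S head=2 tape=_aa[a]_bba   (S,a)→(Q,b,←)
state=Q head=1 tape=_a[a]b_bba
M halts after 17 transitions.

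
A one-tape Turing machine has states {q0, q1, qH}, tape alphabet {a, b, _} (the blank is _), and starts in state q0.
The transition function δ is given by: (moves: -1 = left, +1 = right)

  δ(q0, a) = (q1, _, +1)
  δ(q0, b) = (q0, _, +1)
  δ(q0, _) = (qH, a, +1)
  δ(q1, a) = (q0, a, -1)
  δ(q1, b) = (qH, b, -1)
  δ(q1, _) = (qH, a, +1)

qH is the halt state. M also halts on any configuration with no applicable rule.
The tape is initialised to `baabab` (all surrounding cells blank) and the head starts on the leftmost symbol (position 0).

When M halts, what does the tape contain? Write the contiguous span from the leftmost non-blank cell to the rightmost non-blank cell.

aabab

state=q0 head=0 tape=[b]aabab   (q0,b)→(q0,_,+1)
state=q0 head=1 tape=_[a]abab   (q0,a)→(q1,_,+1)
state=q1 head=2 tape=__[a]bab   (q1,a)→(q0,a,-1)
state=q0 head=1 tape=_[_]abab   (q0,_)→(qH,a,+1)
state=qH head=2 tape=_a[a]bab
The non-blank tape span at halt is aabab.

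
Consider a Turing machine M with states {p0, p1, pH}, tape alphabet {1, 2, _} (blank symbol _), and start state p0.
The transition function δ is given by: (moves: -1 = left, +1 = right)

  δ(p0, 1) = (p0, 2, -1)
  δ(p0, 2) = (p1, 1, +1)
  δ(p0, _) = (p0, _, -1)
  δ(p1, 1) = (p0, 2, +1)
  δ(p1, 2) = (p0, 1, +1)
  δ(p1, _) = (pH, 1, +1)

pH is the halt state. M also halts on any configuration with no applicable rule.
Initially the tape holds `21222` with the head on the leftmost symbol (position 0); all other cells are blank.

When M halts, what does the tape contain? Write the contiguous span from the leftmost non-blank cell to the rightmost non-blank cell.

121111

state=p0 head=0 tape=[2]1222__   (p0,2)→(p1,1,+1)
state=p1 head=1 tape=1[1]222__   (p1,1)→(p0,2,+1)
state=p0 head=2 tape=12[2]22__   (p0,2)→(p1,1,+1)
state=p1 head=3 tape=121[2]2__   (p1,2)→(p0,1,+1)
state=p0 head=4 tape=1211[2]__   (p0,2)→(p1,1,+1)
state=p1 head=5 tape=12111[_]_   (p1,_)→(pH,1,+1)
state=pH head=6 tape=121111[_]
The non-blank tape span at halt is 121111.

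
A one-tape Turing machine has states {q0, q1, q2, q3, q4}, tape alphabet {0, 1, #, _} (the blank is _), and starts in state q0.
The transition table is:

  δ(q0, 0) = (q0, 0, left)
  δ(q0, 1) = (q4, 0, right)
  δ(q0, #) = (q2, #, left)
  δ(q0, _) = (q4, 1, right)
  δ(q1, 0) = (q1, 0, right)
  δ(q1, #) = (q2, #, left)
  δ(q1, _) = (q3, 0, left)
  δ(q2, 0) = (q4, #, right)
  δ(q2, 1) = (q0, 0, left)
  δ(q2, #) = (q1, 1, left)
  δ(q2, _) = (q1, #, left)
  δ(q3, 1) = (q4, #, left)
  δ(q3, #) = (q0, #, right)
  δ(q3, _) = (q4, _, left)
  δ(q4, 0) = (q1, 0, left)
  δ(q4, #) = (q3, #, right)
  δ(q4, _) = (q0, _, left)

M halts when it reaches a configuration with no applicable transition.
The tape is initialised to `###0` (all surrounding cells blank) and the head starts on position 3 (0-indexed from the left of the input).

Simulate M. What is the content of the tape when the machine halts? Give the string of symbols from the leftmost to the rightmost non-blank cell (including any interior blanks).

10__0##1#0

state=q0 head=3 tape=______###[0]   (q0,0)→(q0,0,left)
state=q0 head=2 tape=______##[#]0   (q0,#)→(q2,#,left)
state=q2 head=1 tape=______#[#]#0   (q2,#)→(q1,1,left)
state=q1 head=0 tape=______[#]1#0   (q1,#)→(q2,#,left)
state=q2 head=-1 tape=_____[_]#1#0   (q2,_)→(q1,#,left)
state=q1 head=-2 tape=____[_]##1#0   (q1,_)→(q3,0,left)
state=q3 head=-3 tape=___[_]0##1#0   (q3,_)→(q4,_,left)
state=q4 head=-4 tape=__[_]_0##1#0   (q4,_)→(q0,_,left)
state=q0 head=-5 tape=_[_]__0##1#0   (q0,_)→(q4,1,right)
state=q4 head=-4 tape=_1[_]_0##1#0   (q4,_)→(q0,_,left)
state=q0 head=-5 tape=_[1]__0##1#0   (q0,1)→(q4,0,right)
state=q4 head=-4 tape=_0[_]_0##1#0   (q4,_)→(q0,_,left)
state=q0 head=-5 tape=_[0]__0##1#0   (q0,0)→(q0,0,left)
state=q0 head=-6 tape=[_]0__0##1#0   (q0,_)→(q4,1,right)
state=q4 head=-5 tape=1[0]__0##1#0   (q4,0)→(q1,0,left)
state=q1 head=-6 tape=[1]0__0##1#0
The non-blank tape span at halt is 10__0##1#0.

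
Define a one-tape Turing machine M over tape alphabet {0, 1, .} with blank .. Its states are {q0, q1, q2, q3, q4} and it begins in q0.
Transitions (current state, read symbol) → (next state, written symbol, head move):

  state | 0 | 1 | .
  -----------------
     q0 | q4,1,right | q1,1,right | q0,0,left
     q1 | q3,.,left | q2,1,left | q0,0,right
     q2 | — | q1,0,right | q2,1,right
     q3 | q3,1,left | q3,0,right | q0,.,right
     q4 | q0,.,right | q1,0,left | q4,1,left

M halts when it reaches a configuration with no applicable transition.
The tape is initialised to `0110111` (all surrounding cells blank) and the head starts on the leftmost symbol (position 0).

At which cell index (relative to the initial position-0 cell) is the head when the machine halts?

state=q0 head=0 tape=.[0]110111   (q0,0)→(q4,1,right)
state=q4 head=1 tape=.1[1]10111   (q4,1)→(q1,0,left)
state=q1 head=0 tape=.[1]010111   (q1,1)→(q2,1,left)
state=q2 head=-1 tape=[.]1010111   (q2,.)→(q2,1,right)
state=q2 head=0 tape=1[1]010111   (q2,1)→(q1,0,right)
state=q1 head=1 tape=10[0]10111   (q1,0)→(q3,.,left)
state=q3 head=0 tape=1[0].10111   (q3,0)→(q3,1,left)
state=q3 head=-1 tape=[1]1.10111   (q3,1)→(q3,0,right)
state=q3 head=0 tape=0[1].10111   (q3,1)→(q3,0,right)
state=q3 head=1 tape=00[.]10111   (q3,.)→(q0,.,right)
state=q0 head=2 tape=00.[1]0111   (q0,1)→(q1,1,right)
state=q1 head=3 tape=00.1[0]111   (q1,0)→(q3,.,left)
state=q3 head=2 tape=00.[1].111   (q3,1)→(q3,0,right)
state=q3 head=3 tape=00.0[.]111   (q3,.)→(q0,.,right)
state=q0 head=4 tape=00.0.[1]11   (q0,1)→(q1,1,right)
state=q1 head=5 tape=00.0.1[1]1   (q1,1)→(q2,1,left)
state=q2 head=4 tape=00.0.[1]11   (q2,1)→(q1,0,right)
state=q1 head=5 tape=00.0.0[1]1   (q1,1)→(q2,1,left)
state=q2 head=4 tape=00.0.[0]11
At halt the head is at cell 4.

4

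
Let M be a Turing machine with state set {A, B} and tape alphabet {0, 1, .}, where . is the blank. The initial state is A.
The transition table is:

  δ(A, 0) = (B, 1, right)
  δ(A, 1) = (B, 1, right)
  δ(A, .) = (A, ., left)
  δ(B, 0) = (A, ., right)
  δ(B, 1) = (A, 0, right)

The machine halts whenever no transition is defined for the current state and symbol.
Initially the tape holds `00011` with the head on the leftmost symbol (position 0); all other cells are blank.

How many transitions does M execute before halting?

5

state=A head=0 tape=[0]0011.   (A,0)→(B,1,right)
state=B head=1 tape=1[0]011.   (B,0)→(A,.,right)
state=A head=2 tape=1.[0]11.   (A,0)→(B,1,right)
state=B head=3 tape=1.1[1]1.   (B,1)→(A,0,right)
state=A head=4 tape=1.10[1].   (A,1)→(B,1,right)
state=B head=5 tape=1.101[.]
M halts after 5 transitions.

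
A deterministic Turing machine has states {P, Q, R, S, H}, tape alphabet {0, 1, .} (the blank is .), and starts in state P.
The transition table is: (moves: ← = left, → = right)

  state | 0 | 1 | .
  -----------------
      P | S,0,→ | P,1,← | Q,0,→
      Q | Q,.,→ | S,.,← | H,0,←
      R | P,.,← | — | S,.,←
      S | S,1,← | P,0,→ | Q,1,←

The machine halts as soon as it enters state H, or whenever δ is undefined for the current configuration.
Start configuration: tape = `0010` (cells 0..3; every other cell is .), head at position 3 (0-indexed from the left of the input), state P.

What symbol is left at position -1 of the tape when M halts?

state=P head=3 tape=...001[0].   (P,0)→(S,0,→)
state=S head=4 tape=...0010[.]   (S,.)→(Q,1,←)
state=Q head=3 tape=...001[0]1   (Q,0)→(Q,.,→)
state=Q head=4 tape=...001.[1]   (Q,1)→(S,.,←)
state=S head=3 tape=...001[.].   (S,.)→(Q,1,←)
state=Q head=2 tape=...00[1]1.   (Q,1)→(S,.,←)
state=S head=1 tape=...0[0].1.   (S,0)→(S,1,←)
state=S head=0 tape=...[0]1.1.   (S,0)→(S,1,←)
state=S head=-1 tape=..[.]11.1.   (S,.)→(Q,1,←)
state=Q head=-2 tape=.[.]111.1.   (Q,.)→(H,0,←)
state=H head=-3 tape=[.]0111.1.
Cell -1 holds 1 when M halts.

1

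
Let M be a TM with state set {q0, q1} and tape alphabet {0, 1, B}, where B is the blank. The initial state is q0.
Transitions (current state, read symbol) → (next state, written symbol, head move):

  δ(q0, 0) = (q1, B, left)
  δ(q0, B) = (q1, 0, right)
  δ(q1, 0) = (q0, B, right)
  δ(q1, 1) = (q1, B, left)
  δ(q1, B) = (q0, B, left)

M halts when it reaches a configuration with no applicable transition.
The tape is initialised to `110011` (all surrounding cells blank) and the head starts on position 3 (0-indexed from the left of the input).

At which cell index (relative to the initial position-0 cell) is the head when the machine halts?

1

state=q0 head=3 tape=110[0]11B   (q0,0)→(q1,B,left)
state=q1 head=2 tape=11[0]B11B   (q1,0)→(q0,B,right)
state=q0 head=3 tape=11B[B]11B   (q0,B)→(q1,0,right)
state=q1 head=4 tape=11B0[1]1B   (q1,1)→(q1,B,left)
state=q1 head=3 tape=11B[0]B1B   (q1,0)→(q0,B,right)
state=q0 head=4 tape=11BB[B]1B   (q0,B)→(q1,0,right)
state=q1 head=5 tape=11BB0[1]B   (q1,1)→(q1,B,left)
state=q1 head=4 tape=11BB[0]BB   (q1,0)→(q0,B,right)
state=q0 head=5 tape=11BBB[B]B   (q0,B)→(q1,0,right)
state=q1 head=6 tape=11BBB0[B]   (q1,B)→(q0,B,left)
state=q0 head=5 tape=11BBB[0]B   (q0,0)→(q1,B,left)
state=q1 head=4 tape=11BB[B]BB   (q1,B)→(q0,B,left)
state=q0 head=3 tape=11B[B]BBB   (q0,B)→(q1,0,right)
state=q1 head=4 tape=11B0[B]BB   (q1,B)→(q0,B,left)
state=q0 head=3 tape=11B[0]BBB   (q0,0)→(q1,B,left)
state=q1 head=2 tape=11[B]BBBB   (q1,B)→(q0,B,left)
state=q0 head=1 tape=1[1]BBBBB
At halt the head is at cell 1.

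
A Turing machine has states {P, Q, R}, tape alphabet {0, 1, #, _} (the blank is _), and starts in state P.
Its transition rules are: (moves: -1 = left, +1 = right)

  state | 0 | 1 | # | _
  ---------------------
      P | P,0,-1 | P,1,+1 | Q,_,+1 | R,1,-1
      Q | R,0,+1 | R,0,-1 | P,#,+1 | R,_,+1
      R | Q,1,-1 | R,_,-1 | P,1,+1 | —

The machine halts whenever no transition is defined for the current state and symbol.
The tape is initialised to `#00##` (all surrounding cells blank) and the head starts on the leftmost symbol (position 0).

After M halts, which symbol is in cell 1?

_

P | [#]00##   read # → write _, move +1, go to Q
Q | _[0]0##   read 0 → write 0, move +1, go to R
R | _0[0]##   read 0 → write 1, move -1, go to Q
Q | _[0]1##   read 0 → write 0, move +1, go to R
R | _0[1]##   read 1 → write _, move -1, go to R
R | _[0]_##   read 0 → write 1, move -1, go to Q
Q | [_]1_##   read _ → write _, move +1, go to R
R | _[1]_##   read 1 → write _, move -1, go to R
R | [_]__##
Cell 1 holds _ when M halts.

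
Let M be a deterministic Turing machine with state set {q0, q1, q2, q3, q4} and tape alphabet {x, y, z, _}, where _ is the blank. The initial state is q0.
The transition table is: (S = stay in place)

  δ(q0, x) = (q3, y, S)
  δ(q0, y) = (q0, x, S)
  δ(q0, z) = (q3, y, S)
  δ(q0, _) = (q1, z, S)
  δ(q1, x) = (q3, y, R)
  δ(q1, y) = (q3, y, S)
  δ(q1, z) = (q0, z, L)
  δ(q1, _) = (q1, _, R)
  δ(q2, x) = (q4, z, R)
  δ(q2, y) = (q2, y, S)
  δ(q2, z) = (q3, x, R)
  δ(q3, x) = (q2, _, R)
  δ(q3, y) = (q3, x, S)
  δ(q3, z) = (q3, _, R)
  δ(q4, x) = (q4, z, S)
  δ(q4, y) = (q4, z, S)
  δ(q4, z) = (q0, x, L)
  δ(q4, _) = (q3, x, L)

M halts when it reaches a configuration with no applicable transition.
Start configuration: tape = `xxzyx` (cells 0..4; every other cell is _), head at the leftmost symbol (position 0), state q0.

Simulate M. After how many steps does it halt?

24

state=q0 head=0 tape=[x]xzyx__   (q0,x)→(q3,y,S)
state=q3 head=0 tape=[y]xzyx__   (q3,y)→(q3,x,S)
state=q3 head=0 tape=[x]xzyx__   (q3,x)→(q2,_,R)
state=q2 head=1 tape=_[x]zyx__   (q2,x)→(q4,z,R)
state=q4 head=2 tape=_z[z]yx__   (q4,z)→(q0,x,L)
state=q0 head=1 tape=_[z]xyx__   (q0,z)→(q3,y,S)
state=q3 head=1 tape=_[y]xyx__   (q3,y)→(q3,x,S)
state=q3 head=1 tape=_[x]xyx__   (q3,x)→(q2,_,R)
state=q2 head=2 tape=__[x]yx__   (q2,x)→(q4,z,R)
state=q4 head=3 tape=__z[y]x__   (q4,y)→(q4,z,S)
state=q4 head=3 tape=__z[z]x__   (q4,z)→(q0,x,L)
state=q0 head=2 tape=__[z]xx__   (q0,z)→(q3,y,S)
state=q3 head=2 tape=__[y]xx__   (q3,y)→(q3,x,S)
state=q3 head=2 tape=__[x]xx__   (q3,x)→(q2,_,R)
state=q2 head=3 tape=___[x]x__   (q2,x)→(q4,z,R)
state=q4 head=4 tape=___z[x]__   (q4,x)→(q4,z,S)
state=q4 head=4 tape=___z[z]__   (q4,z)→(q0,x,L)
state=q0 head=3 tape=___[z]x__   (q0,z)→(q3,y,S)
state=q3 head=3 tape=___[y]x__   (q3,y)→(q3,x,S)
state=q3 head=3 tape=___[x]x__   (q3,x)→(q2,_,R)
state=q2 head=4 tape=____[x]__   (q2,x)→(q4,z,R)
state=q4 head=5 tape=____z[_]_   (q4,_)→(q3,x,L)
state=q3 head=4 tape=____[z]x_   (q3,z)→(q3,_,R)
state=q3 head=5 tape=_____[x]_   (q3,x)→(q2,_,R)
state=q2 head=6 tape=______[_]
M halts after 24 transitions.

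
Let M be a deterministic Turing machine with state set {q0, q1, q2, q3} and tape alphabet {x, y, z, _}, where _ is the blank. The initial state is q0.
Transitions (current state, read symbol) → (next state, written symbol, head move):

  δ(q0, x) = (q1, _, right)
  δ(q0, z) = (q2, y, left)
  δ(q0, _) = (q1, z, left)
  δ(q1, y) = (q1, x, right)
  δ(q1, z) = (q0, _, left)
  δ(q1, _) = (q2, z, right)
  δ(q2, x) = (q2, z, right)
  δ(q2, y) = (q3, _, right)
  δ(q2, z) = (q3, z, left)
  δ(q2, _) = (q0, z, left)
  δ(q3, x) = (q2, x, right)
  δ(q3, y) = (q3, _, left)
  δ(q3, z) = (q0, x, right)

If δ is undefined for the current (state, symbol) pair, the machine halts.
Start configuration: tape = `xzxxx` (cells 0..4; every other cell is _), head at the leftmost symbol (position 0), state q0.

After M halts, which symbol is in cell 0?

_

state=q0 head=0 tape=_[x]zxxx   (q0,x)→(q1,_,right)
state=q1 head=1 tape=__[z]xxx   (q1,z)→(q0,_,left)
state=q0 head=0 tape=_[_]_xxx   (q0,_)→(q1,z,left)
state=q1 head=-1 tape=[_]z_xxx   (q1,_)→(q2,z,right)
state=q2 head=0 tape=z[z]_xxx   (q2,z)→(q3,z,left)
state=q3 head=-1 tape=[z]z_xxx   (q3,z)→(q0,x,right)
state=q0 head=0 tape=x[z]_xxx   (q0,z)→(q2,y,left)
state=q2 head=-1 tape=[x]y_xxx   (q2,x)→(q2,z,right)
state=q2 head=0 tape=z[y]_xxx   (q2,y)→(q3,_,right)
state=q3 head=1 tape=z_[_]xxx
Cell 0 holds _ when M halts.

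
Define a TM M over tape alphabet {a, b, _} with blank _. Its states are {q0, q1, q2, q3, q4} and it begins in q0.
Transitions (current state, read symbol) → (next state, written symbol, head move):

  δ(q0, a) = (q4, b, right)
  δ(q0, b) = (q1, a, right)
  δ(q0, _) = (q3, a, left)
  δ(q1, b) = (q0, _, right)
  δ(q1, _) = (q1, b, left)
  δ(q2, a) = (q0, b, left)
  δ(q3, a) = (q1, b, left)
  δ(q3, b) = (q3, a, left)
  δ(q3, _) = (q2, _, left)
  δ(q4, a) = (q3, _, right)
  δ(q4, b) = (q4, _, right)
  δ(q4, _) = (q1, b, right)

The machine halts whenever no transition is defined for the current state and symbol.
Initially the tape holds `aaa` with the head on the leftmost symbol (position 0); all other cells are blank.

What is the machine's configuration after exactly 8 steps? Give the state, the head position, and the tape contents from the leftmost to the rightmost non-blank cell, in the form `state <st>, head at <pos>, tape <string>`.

state=q0 head=0 tape=[a]aa_   (q0,a)→(q4,b,right)
state=q4 head=1 tape=b[a]a_   (q4,a)→(q3,_,right)
state=q3 head=2 tape=b_[a]_   (q3,a)→(q1,b,left)
state=q1 head=1 tape=b[_]b_   (q1,_)→(q1,b,left)
state=q1 head=0 tape=[b]bb_   (q1,b)→(q0,_,right)
state=q0 head=1 tape=_[b]b_   (q0,b)→(q1,a,right)
state=q1 head=2 tape=_a[b]_   (q1,b)→(q0,_,right)
state=q0 head=3 tape=_a_[_]   (q0,_)→(q3,a,left)
state=q3 head=2 tape=_a[_]a
After 8 steps: state q3, head at 2, tape a_a.

state q3, head at 2, tape a_a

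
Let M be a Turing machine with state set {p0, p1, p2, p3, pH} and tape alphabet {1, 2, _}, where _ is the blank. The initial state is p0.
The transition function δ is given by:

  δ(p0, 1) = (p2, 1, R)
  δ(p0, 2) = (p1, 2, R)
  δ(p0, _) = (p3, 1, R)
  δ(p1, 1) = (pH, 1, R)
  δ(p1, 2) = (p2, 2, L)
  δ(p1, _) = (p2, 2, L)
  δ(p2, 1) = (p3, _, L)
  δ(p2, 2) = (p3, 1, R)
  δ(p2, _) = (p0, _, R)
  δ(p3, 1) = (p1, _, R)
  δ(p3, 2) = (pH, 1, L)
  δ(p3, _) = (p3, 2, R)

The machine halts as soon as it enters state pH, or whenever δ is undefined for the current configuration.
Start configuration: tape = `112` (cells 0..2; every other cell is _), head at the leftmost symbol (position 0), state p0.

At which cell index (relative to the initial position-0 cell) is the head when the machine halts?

p0 | [1]12   read 1 → write 1, move R, go to p2
p2 | 1[1]2   read 1 → write _, move L, go to p3
p3 | [1]_2   read 1 → write _, move R, go to p1
p1 | _[_]2   read _ → write 2, move L, go to p2
p2 | [_]22   read _ → write _, move R, go to p0
p0 | _[2]2   read 2 → write 2, move R, go to p1
p1 | _2[2]   read 2 → write 2, move L, go to p2
p2 | _[2]2   read 2 → write 1, move R, go to p3
p3 | _1[2]   read 2 → write 1, move L, go to pH
pH | _[1]1
At halt the head is at cell 1.

1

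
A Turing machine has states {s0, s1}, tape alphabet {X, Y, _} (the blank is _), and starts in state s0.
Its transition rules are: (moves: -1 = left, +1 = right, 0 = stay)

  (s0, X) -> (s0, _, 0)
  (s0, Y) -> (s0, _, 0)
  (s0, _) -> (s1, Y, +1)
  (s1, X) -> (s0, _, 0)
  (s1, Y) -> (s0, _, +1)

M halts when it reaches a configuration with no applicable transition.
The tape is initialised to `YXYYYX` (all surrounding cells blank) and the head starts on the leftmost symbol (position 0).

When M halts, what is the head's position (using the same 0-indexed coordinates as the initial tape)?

s0 | [Y]XYYYX_   read Y → write _, move 0, go to s0
s0 | [_]XYYYX_   read _ → write Y, move +1, go to s1
s1 | Y[X]YYYX_   read X → write _, move 0, go to s0
s0 | Y[_]YYYX_   read _ → write Y, move +1, go to s1
s1 | YY[Y]YYX_   read Y → write _, move +1, go to s0
s0 | YY_[Y]YX_   read Y → write _, move 0, go to s0
s0 | YY_[_]YX_   read _ → write Y, move +1, go to s1
s1 | YY_Y[Y]X_   read Y → write _, move +1, go to s0
s0 | YY_Y_[X]_   read X → write _, move 0, go to s0
s0 | YY_Y_[_]_   read _ → write Y, move +1, go to s1
s1 | YY_Y_Y[_]
At halt the head is at cell 6.

6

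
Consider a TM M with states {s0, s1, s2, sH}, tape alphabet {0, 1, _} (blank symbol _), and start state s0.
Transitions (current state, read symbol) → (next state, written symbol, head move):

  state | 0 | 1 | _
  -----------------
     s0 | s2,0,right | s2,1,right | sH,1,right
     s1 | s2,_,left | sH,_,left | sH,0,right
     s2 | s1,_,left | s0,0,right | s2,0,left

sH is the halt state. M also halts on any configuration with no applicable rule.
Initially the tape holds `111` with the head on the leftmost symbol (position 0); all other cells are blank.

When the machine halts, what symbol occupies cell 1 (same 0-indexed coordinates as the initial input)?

_

s0 | _[1]11__   read 1 → write 1, move right, go to s2
s2 | _1[1]1__   read 1 → write 0, move right, go to s0
s0 | _10[1]__   read 1 → write 1, move right, go to s2
s2 | _101[_]_   read _ → write 0, move left, go to s2
s2 | _10[1]0_   read 1 → write 0, move right, go to s0
s0 | _100[0]_   read 0 → write 0, move right, go to s2
s2 | _1000[_]   read _ → write 0, move left, go to s2
s2 | _100[0]0   read 0 → write _, move left, go to s1
s1 | _10[0]_0   read 0 → write _, move left, go to s2
s2 | _1[0]__0   read 0 → write _, move left, go to s1
s1 | _[1]___0   read 1 → write _, move left, go to sH
sH | [_]____0
Cell 1 holds _ when M halts.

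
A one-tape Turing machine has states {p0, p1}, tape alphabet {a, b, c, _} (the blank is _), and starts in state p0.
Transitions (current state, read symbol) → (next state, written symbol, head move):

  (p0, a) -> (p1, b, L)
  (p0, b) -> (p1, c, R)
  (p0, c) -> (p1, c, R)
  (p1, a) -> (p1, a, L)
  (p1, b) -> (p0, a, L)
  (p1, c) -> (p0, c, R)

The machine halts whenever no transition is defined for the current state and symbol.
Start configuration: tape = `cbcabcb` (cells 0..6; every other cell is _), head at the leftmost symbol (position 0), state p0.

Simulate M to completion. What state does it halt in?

p0 | [c]bcabcb_   read c → write c, move R, go to p1
p1 | c[b]cabcb_   read b → write a, move L, go to p0
p0 | [c]acabcb_   read c → write c, move R, go to p1
p1 | c[a]cabcb_   read a → write a, move L, go to p1
p1 | [c]acabcb_   read c → write c, move R, go to p0
p0 | c[a]cabcb_   read a → write b, move L, go to p1
p1 | [c]bcabcb_   read c → write c, move R, go to p0
p0 | c[b]cabcb_   read b → write c, move R, go to p1
p1 | cc[c]abcb_   read c → write c, move R, go to p0
p0 | ccc[a]bcb_   read a → write b, move L, go to p1
p1 | cc[c]bbcb_   read c → write c, move R, go to p0
p0 | ccc[b]bcb_   read b → write c, move R, go to p1
p1 | cccc[b]cb_   read b → write a, move L, go to p0
p0 | ccc[c]acb_   read c → write c, move R, go to p1
p1 | cccc[a]cb_   read a → write a, move L, go to p1
p1 | ccc[c]acb_   read c → write c, move R, go to p0
p0 | cccc[a]cb_   read a → write b, move L, go to p1
p1 | ccc[c]bcb_   read c → write c, move R, go to p0
p0 | cccc[b]cb_   read b → write c, move R, go to p1
p1 | ccccc[c]b_   read c → write c, move R, go to p0
p0 | cccccc[b]_   read b → write c, move R, go to p1
p1 | ccccccc[_]
No transition is defined for (p1, _); M halts in state p1.

p1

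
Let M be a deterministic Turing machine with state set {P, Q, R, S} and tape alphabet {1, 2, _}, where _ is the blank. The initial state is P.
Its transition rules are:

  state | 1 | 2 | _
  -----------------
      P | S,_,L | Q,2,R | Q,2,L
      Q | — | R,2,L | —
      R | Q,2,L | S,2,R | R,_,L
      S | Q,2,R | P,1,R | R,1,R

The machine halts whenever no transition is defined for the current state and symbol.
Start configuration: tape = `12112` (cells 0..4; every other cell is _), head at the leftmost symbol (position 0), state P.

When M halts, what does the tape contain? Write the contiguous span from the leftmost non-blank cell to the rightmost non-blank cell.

P | __[1]2112   read 1 → write _, move L, go to S
S | _[_]_2112   read _ → write 1, move R, go to R
R | _1[_]2112   read _ → write _, move L, go to R
R | _[1]_2112   read 1 → write 2, move L, go to Q
Q | [_]2_2112
The non-blank tape span at halt is 2_2112.

2_2112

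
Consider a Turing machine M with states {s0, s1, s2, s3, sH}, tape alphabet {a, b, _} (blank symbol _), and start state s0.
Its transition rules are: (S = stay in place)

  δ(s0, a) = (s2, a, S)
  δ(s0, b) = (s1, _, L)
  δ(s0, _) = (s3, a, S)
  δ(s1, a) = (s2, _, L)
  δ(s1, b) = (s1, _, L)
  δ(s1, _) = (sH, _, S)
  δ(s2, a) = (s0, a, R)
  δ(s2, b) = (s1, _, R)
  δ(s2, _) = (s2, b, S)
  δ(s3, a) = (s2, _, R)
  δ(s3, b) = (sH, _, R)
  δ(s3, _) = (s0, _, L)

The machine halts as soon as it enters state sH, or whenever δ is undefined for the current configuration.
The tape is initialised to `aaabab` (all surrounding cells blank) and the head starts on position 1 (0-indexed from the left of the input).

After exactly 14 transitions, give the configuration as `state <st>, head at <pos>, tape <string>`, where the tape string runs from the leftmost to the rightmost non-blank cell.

s0 | a[a]abab   read a → write a, move S, go to s2
s2 | a[a]abab   read a → write a, move R, go to s0
s0 | aa[a]bab   read a → write a, move S, go to s2
s2 | aa[a]bab   read a → write a, move R, go to s0
s0 | aaa[b]ab   read b → write _, move L, go to s1
s1 | aa[a]_ab   read a → write _, move L, go to s2
s2 | a[a]__ab   read a → write a, move R, go to s0
s0 | aa[_]_ab   read _ → write a, move S, go to s3
s3 | aa[a]_ab   read a → write _, move R, go to s2
s2 | aa_[_]ab   read _ → write b, move S, go to s2
s2 | aa_[b]ab   read b → write _, move R, go to s1
s1 | aa__[a]b   read a → write _, move L, go to s2
s2 | aa_[_]_b   read _ → write b, move S, go to s2
s2 | aa_[b]_b   read b → write _, move R, go to s1
s1 | aa__[_]b
After 14 steps: state s1, head at 4, tape aa___b.

state s1, head at 4, tape aa___b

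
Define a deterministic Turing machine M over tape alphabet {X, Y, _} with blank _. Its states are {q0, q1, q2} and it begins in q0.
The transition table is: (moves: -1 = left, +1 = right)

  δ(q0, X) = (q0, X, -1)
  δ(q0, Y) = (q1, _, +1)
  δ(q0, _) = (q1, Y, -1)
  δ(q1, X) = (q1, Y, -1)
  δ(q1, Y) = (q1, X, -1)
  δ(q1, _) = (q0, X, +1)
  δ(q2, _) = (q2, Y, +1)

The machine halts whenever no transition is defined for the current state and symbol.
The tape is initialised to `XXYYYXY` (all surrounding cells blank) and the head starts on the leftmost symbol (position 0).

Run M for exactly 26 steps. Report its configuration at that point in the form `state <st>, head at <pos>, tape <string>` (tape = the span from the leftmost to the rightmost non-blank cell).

q0 | ____[X]XYYYXY   read X → write X, move -1, go to q0
q0 | ___[_]XXYYYXY   read _ → write Y, move -1, go to q1
q1 | __[_]YXXYYYXY   read _ → write X, move +1, go to q0
q0 | __X[Y]XXYYYXY   read Y → write _, move +1, go to q1
q1 | __X_[X]XYYYXY   read X → write Y, move -1, go to q1
q1 | __X[_]YXYYYXY   read _ → write X, move +1, go to q0
q0 | __XX[Y]XYYYXY   read Y → write _, move +1, go to q1
q1 | __XX_[X]YYYXY   read X → write Y, move -1, go to q1
q1 | __XX[_]YYYYXY   read _ → write X, move +1, go to q0
q0 | __XXX[Y]YYYXY   read Y → write _, move +1, go to q1
q1 | __XXX_[Y]YYXY   read Y → write X, move -1, go to q1
q1 | __XXX[_]XYYXY   read _ → write X, move +1, go to q0
q0 | __XXXX[X]YYXY   read X → write X, move -1, go to q0
q0 | __XXX[X]XYYXY   read X → write X, move -1, go to q0
q0 | __XX[X]XXYYXY   read X → write X, move -1, go to q0
q0 | __X[X]XXXYYXY   read X → write X, move -1, go to q0
q0 | __[X]XXXXYYXY   read X → write X, move -1, go to q0
q0 | _[_]XXXXXYYXY   read _ → write Y, move -1, go to q1
q1 | [_]YXXXXXYYXY   read _ → write X, move +1, go to q0
q0 | X[Y]XXXXXYYXY   read Y → write _, move +1, go to q1
q1 | X_[X]XXXXYYXY   read X → write Y, move -1, go to q1
q1 | X[_]YXXXXYYXY   read _ → write X, move +1, go to q0
q0 | XX[Y]XXXXYYXY   read Y → write _, move +1, go to q1
q1 | XX_[X]XXXYYXY   read X → write Y, move -1, go to q1
q1 | XX[_]YXXXYYXY   read _ → write X, move +1, go to q0
q0 | XXX[Y]XXXYYXY   read Y → write _, move +1, go to q1
q1 | XXX_[X]XXYYXY
After 26 steps: state q1, head at 0, tape XXX_XXXYYXY.

state q1, head at 0, tape XXX_XXXYYXY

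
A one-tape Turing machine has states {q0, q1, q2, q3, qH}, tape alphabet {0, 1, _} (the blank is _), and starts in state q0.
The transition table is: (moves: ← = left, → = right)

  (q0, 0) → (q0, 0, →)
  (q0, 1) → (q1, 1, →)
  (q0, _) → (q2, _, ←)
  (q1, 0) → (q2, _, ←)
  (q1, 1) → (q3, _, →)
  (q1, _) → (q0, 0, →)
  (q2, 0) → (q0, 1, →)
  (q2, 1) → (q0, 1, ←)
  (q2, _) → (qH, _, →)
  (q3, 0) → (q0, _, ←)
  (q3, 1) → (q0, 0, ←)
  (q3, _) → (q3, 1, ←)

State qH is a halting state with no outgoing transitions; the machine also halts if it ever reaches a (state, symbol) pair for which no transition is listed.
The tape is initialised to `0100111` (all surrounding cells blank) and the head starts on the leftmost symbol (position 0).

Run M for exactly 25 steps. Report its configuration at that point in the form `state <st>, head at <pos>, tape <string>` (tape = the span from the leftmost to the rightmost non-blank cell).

state=q0 head=0 tape=[0]100111__   (q0,0)→(q0,0,→)
state=q0 head=1 tape=0[1]00111__   (q0,1)→(q1,1,→)
state=q1 head=2 tape=01[0]0111__   (q1,0)→(q2,_,←)
state=q2 head=1 tape=0[1]_0111__   (q2,1)→(q0,1,←)
state=q0 head=0 tape=[0]1_0111__   (q0,0)→(q0,0,→)
state=q0 head=1 tape=0[1]_0111__   (q0,1)→(q1,1,→)
state=q1 head=2 tape=01[_]0111__   (q1,_)→(q0,0,→)
state=q0 head=3 tape=010[0]111__   (q0,0)→(q0,0,→)
state=q0 head=4 tape=0100[1]11__   (q0,1)→(q1,1,→)
state=q1 head=5 tape=01001[1]1__   (q1,1)→(q3,_,→)
state=q3 head=6 tape=01001_[1]__   (q3,1)→(q0,0,←)
state=q0 head=5 tape=01001[_]0__   (q0,_)→(q2,_,←)
state=q2 head=4 tape=0100[1]_0__   (q2,1)→(q0,1,←)
state=q0 head=3 tape=010[0]1_0__   (q0,0)→(q0,0,→)
state=q0 head=4 tape=0100[1]_0__   (q0,1)→(q1,1,→)
state=q1 head=5 tape=01001[_]0__   (q1,_)→(q0,0,→)
state=q0 head=6 tape=010010[0]__   (q0,0)→(q0,0,→)
state=q0 head=7 tape=0100100[_]_   (q0,_)→(q2,_,←)
state=q2 head=6 tape=010010[0]__   (q2,0)→(q0,1,→)
state=q0 head=7 tape=0100101[_]_   (q0,_)→(q2,_,←)
state=q2 head=6 tape=010010[1]__   (q2,1)→(q0,1,←)
state=q0 head=5 tape=01001[0]1__   (q0,0)→(q0,0,→)
state=q0 head=6 tape=010010[1]__   (q0,1)→(q1,1,→)
state=q1 head=7 tape=0100101[_]_   (q1,_)→(q0,0,→)
state=q0 head=8 tape=01001010[_]   (q0,_)→(q2,_,←)
state=q2 head=7 tape=0100101[0]_
After 25 steps: state q2, head at 7, tape 01001010.

state q2, head at 7, tape 01001010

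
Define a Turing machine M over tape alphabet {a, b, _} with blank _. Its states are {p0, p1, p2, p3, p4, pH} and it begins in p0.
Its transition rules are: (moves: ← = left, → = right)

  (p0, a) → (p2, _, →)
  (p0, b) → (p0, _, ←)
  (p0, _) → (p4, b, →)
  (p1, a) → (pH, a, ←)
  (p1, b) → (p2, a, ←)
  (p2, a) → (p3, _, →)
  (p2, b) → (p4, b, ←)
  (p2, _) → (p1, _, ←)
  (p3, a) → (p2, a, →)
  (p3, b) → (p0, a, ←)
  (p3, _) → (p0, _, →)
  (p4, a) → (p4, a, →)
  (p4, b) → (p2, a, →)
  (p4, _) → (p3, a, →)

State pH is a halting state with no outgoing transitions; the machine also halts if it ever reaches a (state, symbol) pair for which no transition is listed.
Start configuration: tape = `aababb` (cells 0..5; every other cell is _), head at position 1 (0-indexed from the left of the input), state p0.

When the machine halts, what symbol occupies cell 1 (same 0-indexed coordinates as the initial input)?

state=p0 head=1 tape=a[a]babb_   (p0,a)→(p2,_,→)
state=p2 head=2 tape=a_[b]abb_   (p2,b)→(p4,b,←)
state=p4 head=1 tape=a[_]babb_   (p4,_)→(p3,a,→)
state=p3 head=2 tape=aa[b]abb_   (p3,b)→(p0,a,←)
state=p0 head=1 tape=a[a]aabb_   (p0,a)→(p2,_,→)
state=p2 head=2 tape=a_[a]abb_   (p2,a)→(p3,_,→)
state=p3 head=3 tape=a__[a]bb_   (p3,a)→(p2,a,→)
state=p2 head=4 tape=a__a[b]b_   (p2,b)→(p4,b,←)
state=p4 head=3 tape=a__[a]bb_   (p4,a)→(p4,a,→)
state=p4 head=4 tape=a__a[b]b_   (p4,b)→(p2,a,→)
state=p2 head=5 tape=a__aa[b]_   (p2,b)→(p4,b,←)
state=p4 head=4 tape=a__a[a]b_   (p4,a)→(p4,a,→)
state=p4 head=5 tape=a__aa[b]_   (p4,b)→(p2,a,→)
state=p2 head=6 tape=a__aaa[_]   (p2,_)→(p1,_,←)
state=p1 head=5 tape=a__aa[a]_   (p1,a)→(pH,a,←)
state=pH head=4 tape=a__a[a]a_
Cell 1 holds _ when M halts.

_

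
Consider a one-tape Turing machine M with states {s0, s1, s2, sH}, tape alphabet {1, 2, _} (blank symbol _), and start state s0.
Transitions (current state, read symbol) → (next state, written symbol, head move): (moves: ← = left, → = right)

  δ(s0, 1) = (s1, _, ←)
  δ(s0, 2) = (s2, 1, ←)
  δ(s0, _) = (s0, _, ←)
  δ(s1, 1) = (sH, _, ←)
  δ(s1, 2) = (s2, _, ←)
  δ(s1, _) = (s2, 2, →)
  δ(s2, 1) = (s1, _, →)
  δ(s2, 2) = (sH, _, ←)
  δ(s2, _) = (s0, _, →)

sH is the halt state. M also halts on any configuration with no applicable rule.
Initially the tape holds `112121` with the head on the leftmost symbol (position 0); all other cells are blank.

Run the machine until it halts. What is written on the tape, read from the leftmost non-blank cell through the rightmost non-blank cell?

2222_1

s0 | _[1]12121_   read 1 → write _, move ←, go to s1
s1 | [_]_12121_   read _ → write 2, move →, go to s2
s2 | 2[_]12121_   read _ → write _, move →, go to s0
s0 | 2_[1]2121_   read 1 → write _, move ←, go to s1
s1 | 2[_]_2121_   read _ → write 2, move →, go to s2
s2 | 22[_]2121_   read _ → write _, move →, go to s0
s0 | 22_[2]121_   read 2 → write 1, move ←, go to s2
s2 | 22[_]1121_   read _ → write _, move →, go to s0
s0 | 22_[1]121_   read 1 → write _, move ←, go to s1
s1 | 22[_]_121_   read _ → write 2, move →, go to s2
s2 | 222[_]121_   read _ → write _, move →, go to s0
s0 | 222_[1]21_   read 1 → write _, move ←, go to s1
s1 | 222[_]_21_   read _ → write 2, move →, go to s2
s2 | 2222[_]21_   read _ → write _, move →, go to s0
s0 | 2222_[2]1_   read 2 → write 1, move ←, go to s2
s2 | 2222[_]11_   read _ → write _, move →, go to s0
s0 | 2222_[1]1_   read 1 → write _, move ←, go to s1
s1 | 2222[_]_1_   read _ → write 2, move →, go to s2
s2 | 22222[_]1_   read _ → write _, move →, go to s0
s0 | 22222_[1]_   read 1 → write _, move ←, go to s1
s1 | 22222[_]__   read _ → write 2, move →, go to s2
s2 | 222222[_]_   read _ → write _, move →, go to s0
s0 | 222222_[_]   read _ → write _, move ←, go to s0
s0 | 222222[_]_   read _ → write _, move ←, go to s0
s0 | 22222[2]__   read 2 → write 1, move ←, go to s2
s2 | 2222[2]1__   read 2 → write _, move ←, go to sH
sH | 222[2]_1__
The non-blank tape span at halt is 2222_1.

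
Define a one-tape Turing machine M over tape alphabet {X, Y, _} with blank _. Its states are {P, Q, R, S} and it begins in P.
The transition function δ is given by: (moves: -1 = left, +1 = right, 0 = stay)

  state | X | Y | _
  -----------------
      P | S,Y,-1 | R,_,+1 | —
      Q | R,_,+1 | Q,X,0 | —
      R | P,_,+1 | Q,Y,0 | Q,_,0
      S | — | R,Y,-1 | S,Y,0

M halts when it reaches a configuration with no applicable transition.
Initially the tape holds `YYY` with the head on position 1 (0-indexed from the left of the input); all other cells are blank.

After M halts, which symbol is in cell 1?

P | Y[Y]Y_   read Y → write _, move +1, go to R
R | Y_[Y]_   read Y → write Y, move 0, go to Q
Q | Y_[Y]_   read Y → write X, move 0, go to Q
Q | Y_[X]_   read X → write _, move +1, go to R
R | Y__[_]   read _ → write _, move 0, go to Q
Q | Y__[_]
Cell 1 holds _ when M halts.

_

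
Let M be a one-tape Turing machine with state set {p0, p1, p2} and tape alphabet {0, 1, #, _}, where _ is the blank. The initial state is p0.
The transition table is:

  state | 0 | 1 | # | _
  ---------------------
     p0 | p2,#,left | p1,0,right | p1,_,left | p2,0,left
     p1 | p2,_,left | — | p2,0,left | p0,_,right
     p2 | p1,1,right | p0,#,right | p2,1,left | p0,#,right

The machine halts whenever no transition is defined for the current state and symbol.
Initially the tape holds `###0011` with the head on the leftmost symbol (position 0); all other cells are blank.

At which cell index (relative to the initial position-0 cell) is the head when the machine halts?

-1

p0 | ___[#]##0011   read # → write _, move left, go to p1
p1 | __[_]_##0011   read _ → write _, move right, go to p0
p0 | ___[_]##0011   read _ → write 0, move left, go to p2
p2 | __[_]0##0011   read _ → write #, move right, go to p0
p0 | __#[0]##0011   read 0 → write #, move left, go to p2
p2 | __[#]###0011   read # → write 1, move left, go to p2
p2 | _[_]1###0011   read _ → write #, move right, go to p0
p0 | _#[1]###0011   read 1 → write 0, move right, go to p1
p1 | _#0[#]##0011   read # → write 0, move left, go to p2
p2 | _#[0]0##0011   read 0 → write 1, move right, go to p1
p1 | _#1[0]##0011   read 0 → write _, move left, go to p2
p2 | _#[1]_##0011   read 1 → write #, move right, go to p0
p0 | _##[_]##0011   read _ → write 0, move left, go to p2
p2 | _#[#]0##0011   read # → write 1, move left, go to p2
p2 | _[#]10##0011   read # → write 1, move left, go to p2
p2 | [_]110##0011   read _ → write #, move right, go to p0
p0 | #[1]10##0011   read 1 → write 0, move right, go to p1
p1 | #0[1]0##0011
At halt the head is at cell -1.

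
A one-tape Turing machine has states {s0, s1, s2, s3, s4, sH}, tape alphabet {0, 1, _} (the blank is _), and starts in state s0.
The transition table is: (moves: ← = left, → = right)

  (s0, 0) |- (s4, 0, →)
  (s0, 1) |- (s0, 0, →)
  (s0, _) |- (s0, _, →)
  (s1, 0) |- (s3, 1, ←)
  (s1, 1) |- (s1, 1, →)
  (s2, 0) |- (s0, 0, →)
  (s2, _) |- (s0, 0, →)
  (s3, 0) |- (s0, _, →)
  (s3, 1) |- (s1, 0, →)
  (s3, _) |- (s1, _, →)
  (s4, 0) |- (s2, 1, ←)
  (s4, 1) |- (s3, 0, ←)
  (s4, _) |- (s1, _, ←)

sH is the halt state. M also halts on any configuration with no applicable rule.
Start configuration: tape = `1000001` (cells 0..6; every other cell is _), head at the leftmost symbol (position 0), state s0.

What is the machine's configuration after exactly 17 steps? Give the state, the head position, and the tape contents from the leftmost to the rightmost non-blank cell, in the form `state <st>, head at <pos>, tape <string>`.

s0 | [1]000001_   read 1 → write 0, move →, go to s0
s0 | 0[0]00001_   read 0 → write 0, move →, go to s4
s4 | 00[0]0001_   read 0 → write 1, move ←, go to s2
s2 | 0[0]10001_   read 0 → write 0, move →, go to s0
s0 | 00[1]0001_   read 1 → write 0, move →, go to s0
s0 | 000[0]001_   read 0 → write 0, move →, go to s4
s4 | 0000[0]01_   read 0 → write 1, move ←, go to s2
s2 | 000[0]101_   read 0 → write 0, move →, go to s0
s0 | 0000[1]01_   read 1 → write 0, move →, go to s0
s0 | 00000[0]1_   read 0 → write 0, move →, go to s4
s4 | 000000[1]_   read 1 → write 0, move ←, go to s3
s3 | 00000[0]0_   read 0 → write _, move →, go to s0
s0 | 00000_[0]_   read 0 → write 0, move →, go to s4
s4 | 00000_0[_]   read _ → write _, move ←, go to s1
s1 | 00000_[0]_   read 0 → write 1, move ←, go to s3
s3 | 00000[_]1_   read _ → write _, move →, go to s1
s1 | 00000_[1]_   read 1 → write 1, move →, go to s1
s1 | 00000_1[_]
After 17 steps: state s1, head at 7, tape 00000_1.

state s1, head at 7, tape 00000_1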